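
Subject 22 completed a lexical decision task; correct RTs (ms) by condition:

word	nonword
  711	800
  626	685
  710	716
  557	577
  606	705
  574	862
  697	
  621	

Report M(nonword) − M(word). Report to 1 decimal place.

86.4 ms

M(word) = 5102/8 = 637.750
M(nonword) = 4345/6 = 724.167
Difference = 724.167 − 637.750 = 86.417 ms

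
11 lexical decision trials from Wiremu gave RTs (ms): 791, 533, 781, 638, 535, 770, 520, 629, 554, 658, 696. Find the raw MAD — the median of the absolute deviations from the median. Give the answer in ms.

Sorted: 520, 533, 535, 554, 629, 638, 658, 696, 770, 781, 791 → median = 638
|x − 638|: 153, 105, 143, 0, 103, 132, 118, 9, 84, 20, 58
Sorted deviations: 0, 9, 20, 58, 84, 103, 105, 118, 132, 143, 153 → MAD = 103

103 ms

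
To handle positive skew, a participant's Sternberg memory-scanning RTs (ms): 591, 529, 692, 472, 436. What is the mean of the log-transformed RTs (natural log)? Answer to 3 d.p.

6.285

ln(RT): 6.3818, 6.2710, 6.5396, 6.1570, 6.0776
Σ ln(RT) = 31.4270
Mean = 31.4270/5 = 6.28540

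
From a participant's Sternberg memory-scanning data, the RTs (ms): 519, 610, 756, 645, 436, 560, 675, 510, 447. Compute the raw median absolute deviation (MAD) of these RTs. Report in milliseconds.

85 ms

Sorted: 436, 447, 510, 519, 560, 610, 645, 675, 756 → median = 560
|x − 560|: 41, 50, 196, 85, 124, 0, 115, 50, 113
Sorted deviations: 0, 41, 50, 50, 85, 113, 115, 124, 196 → MAD = 85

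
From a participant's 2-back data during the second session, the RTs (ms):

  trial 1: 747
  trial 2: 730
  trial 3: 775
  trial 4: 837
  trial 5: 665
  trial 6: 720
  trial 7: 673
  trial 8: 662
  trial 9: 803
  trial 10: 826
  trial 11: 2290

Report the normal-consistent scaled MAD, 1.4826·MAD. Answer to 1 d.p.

Sorted: 662, 665, 673, 720, 730, 747, 775, 803, 826, 837, 2290 → median = 747
|x − 747| sorted: 0, 17, 27, 28, 56, 74, 79, 82, 85, 90, 1543 → MAD = 74
Robust SD ≈ 1.4826 × 74 = 109.712

109.7 ms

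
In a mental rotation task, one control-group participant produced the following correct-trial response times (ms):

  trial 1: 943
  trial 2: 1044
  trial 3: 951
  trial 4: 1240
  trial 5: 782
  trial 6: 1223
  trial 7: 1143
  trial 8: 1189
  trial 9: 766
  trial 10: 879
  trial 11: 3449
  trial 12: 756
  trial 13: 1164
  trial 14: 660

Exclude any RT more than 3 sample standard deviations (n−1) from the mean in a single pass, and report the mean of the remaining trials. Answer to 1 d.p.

n = 14, ΣRT = 16189, M = 1156.357
Σ(x−M)² = 6145373.21; s = √(6145373.21/13) = 687.547
Cutoffs: 1156.357 ± 3·687.547 → [-906.3, 3219.0]
Outside: 3449 → excluded.
Retained (n=13): Σ = 12740, mean = 12740/13 = 980.000

980.0 ms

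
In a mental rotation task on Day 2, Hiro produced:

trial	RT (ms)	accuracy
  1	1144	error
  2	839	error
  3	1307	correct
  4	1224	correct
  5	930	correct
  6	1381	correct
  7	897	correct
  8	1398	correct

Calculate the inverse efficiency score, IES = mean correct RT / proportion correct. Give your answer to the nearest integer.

Correct trials (n=6): 1307, 1224, 930, 1381, 897, 1398
Mean correct RT = 7137/6 = 1189.5000 ms
Proportion correct = 6/8
IES = 1189.5000 / (6/8) = 1586.000 ms

1586 ms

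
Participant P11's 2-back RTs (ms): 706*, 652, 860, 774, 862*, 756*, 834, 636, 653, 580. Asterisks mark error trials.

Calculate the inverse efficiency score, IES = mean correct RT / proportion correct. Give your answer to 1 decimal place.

1018.2 ms

Correct trials (n=7): 652, 860, 774, 834, 636, 653, 580
Mean correct RT = 4989/7 = 712.7143 ms
Proportion correct = 7/10
IES = 712.7143 / (7/10) = 1018.163 ms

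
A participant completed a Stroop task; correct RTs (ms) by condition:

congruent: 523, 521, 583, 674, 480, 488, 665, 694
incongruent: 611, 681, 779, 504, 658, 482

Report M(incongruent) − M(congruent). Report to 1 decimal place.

40.7 ms

M(congruent) = 4628/8 = 578.500
M(incongruent) = 3715/6 = 619.167
Difference = 619.167 − 578.500 = 40.667 ms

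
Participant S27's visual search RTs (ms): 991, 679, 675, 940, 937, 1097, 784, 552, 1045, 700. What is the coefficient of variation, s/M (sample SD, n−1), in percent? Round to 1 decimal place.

n = 10, Σ = 8400, M = 840.0000
Σ(x−M)² = 309110.000; s = √(309110.000/9) = 185.3255
CV = 185.3255 / 840.0000 = 0.22063 = 22.063%

22.1%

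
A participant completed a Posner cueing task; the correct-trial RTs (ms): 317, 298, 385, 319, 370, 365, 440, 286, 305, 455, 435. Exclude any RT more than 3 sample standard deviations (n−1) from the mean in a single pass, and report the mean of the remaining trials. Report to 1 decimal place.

361.4 ms

n = 11, ΣRT = 3975, M = 361.364
Σ(x−M)² = 37654.55; s = √(37654.55/10) = 61.363
Cutoffs: 361.364 ± 3·61.363 → [177.3, 545.5]
No RTs fall outside the cutoffs; all 11 retained. Mean = 3975/11 = 361.364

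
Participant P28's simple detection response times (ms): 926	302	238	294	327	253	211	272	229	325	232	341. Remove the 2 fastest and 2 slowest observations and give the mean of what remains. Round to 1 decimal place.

Sorted: 211, 229, 232, 238, 253, 272, 294, 302, 325, 327, 341, 926
Drop lowest 2 (211, 229) and highest 2 (341, 926)
Remaining (n=8): Σ = 2243, mean = 2243/8 = 280.375

280.4 ms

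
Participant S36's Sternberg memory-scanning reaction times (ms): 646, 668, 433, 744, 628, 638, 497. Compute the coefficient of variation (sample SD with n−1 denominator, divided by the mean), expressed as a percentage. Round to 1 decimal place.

17.5%

n = 7, Σ = 4254, M = 607.7143
Σ(x−M)² = 67785.429; s = √(67785.429/6) = 106.2900
CV = 106.2900 / 607.7143 = 0.17490 = 17.490%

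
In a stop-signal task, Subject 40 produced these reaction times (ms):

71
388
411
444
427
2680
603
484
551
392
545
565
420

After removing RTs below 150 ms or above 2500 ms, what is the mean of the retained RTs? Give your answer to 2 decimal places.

475.45 ms

Excluded: 71, 2680
Retained (n=11): Σ = 5230
Mean = 5230/11 = 475.4545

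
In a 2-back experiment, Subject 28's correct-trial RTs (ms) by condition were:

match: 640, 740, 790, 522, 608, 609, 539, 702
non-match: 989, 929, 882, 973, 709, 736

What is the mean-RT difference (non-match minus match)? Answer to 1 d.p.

M(match) = 5150/8 = 643.750
M(non-match) = 5218/6 = 869.667
Difference = 869.667 − 643.750 = 225.917 ms

225.9 ms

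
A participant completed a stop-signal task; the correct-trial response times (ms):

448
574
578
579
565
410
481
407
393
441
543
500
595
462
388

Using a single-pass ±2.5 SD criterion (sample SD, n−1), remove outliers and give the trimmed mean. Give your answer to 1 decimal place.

490.9 ms

n = 15, ΣRT = 7364, M = 490.933
Σ(x−M)² = 80398.93; s = √(80398.93/14) = 75.781
Cutoffs: 490.933 ± 2.5·75.781 → [301.5, 680.4]
No RTs fall outside the cutoffs; all 15 retained. Mean = 7364/15 = 490.933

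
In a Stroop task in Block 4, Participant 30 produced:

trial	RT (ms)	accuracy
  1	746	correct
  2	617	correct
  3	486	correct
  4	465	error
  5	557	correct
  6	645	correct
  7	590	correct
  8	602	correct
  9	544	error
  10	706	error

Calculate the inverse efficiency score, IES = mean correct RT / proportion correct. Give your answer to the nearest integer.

866 ms

Correct trials (n=7): 746, 617, 486, 557, 645, 590, 602
Mean correct RT = 4243/7 = 606.1429 ms
Proportion correct = 7/10
IES = 606.1429 / (7/10) = 865.918 ms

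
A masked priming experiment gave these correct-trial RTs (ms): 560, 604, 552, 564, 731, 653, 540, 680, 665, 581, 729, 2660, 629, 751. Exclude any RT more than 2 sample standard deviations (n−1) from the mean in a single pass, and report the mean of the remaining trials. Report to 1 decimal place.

633.8 ms

n = 14, ΣRT = 10899, M = 778.500
Σ(x−M)² = 3877583.50; s = √(3877583.50/13) = 546.146
Cutoffs: 778.500 ± 2·546.146 → [-313.8, 1870.8]
Outside: 2660 → excluded.
Retained (n=13): Σ = 8239, mean = 8239/13 = 633.769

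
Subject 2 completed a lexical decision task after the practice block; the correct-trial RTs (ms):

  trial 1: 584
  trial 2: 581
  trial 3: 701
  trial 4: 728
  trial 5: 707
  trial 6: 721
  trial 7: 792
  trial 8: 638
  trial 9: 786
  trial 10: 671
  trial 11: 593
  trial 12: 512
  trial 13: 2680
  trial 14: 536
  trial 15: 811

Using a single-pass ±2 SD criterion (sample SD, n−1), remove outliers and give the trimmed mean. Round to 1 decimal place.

668.6 ms

n = 15, ΣRT = 12041, M = 802.733
Σ(x−M)² = 3897534.93; s = √(3897534.93/14) = 527.632
Cutoffs: 802.733 ± 2·527.632 → [-252.5, 1858.0]
Outside: 2680 → excluded.
Retained (n=14): Σ = 9361, mean = 9361/14 = 668.643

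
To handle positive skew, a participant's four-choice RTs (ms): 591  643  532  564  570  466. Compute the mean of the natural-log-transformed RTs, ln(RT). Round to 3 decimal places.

6.325

ln(RT): 6.3818, 6.4661, 6.2766, 6.3351, 6.3456, 6.1442
Σ ln(RT) = 37.9495
Mean = 37.9495/6 = 6.32491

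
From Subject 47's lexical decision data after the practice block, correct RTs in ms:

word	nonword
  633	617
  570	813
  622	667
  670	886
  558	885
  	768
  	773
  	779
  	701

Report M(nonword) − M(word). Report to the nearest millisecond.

155 ms

M(word) = 3053/5 = 610.600
M(nonword) = 6889/9 = 765.444
Difference = 765.444 − 610.600 = 154.844 ms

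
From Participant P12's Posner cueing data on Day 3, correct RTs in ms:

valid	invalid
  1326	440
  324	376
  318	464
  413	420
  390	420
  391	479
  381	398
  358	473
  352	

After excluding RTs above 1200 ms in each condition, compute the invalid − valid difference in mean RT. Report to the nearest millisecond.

valid: exclude 1326
M(valid) = 2927/8 = 365.875
M(invalid) = 3470/8 = 433.750
Difference = 433.750 − 365.875 = 67.875 ms

68 ms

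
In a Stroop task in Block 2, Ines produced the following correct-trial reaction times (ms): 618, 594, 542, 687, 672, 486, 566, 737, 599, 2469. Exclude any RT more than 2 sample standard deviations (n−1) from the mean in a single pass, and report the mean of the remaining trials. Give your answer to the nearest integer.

n = 10, ΣRT = 7970, M = 797.000
Σ(x−M)² = 3154470.00; s = √(3154470.00/9) = 592.028
Cutoffs: 797.000 ± 2·592.028 → [-387.1, 1981.1]
Outside: 2469 → excluded.
Retained (n=9): Σ = 5501, mean = 5501/9 = 611.222

611 ms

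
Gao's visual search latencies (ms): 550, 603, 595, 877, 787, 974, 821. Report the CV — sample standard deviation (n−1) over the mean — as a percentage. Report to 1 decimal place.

21.8%

n = 7, Σ = 5207, M = 743.8571
Σ(x−M)² = 158084.857; s = √(158084.857/6) = 162.3191
CV = 162.3191 / 743.8571 = 0.21821 = 21.821%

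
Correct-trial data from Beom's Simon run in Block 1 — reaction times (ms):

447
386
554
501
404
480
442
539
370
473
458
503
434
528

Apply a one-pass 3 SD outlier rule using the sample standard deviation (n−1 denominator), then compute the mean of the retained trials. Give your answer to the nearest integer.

466 ms

n = 14, ΣRT = 6519, M = 465.643
Σ(x−M)² = 41239.21; s = √(41239.21/13) = 56.323
Cutoffs: 465.643 ± 3·56.323 → [296.7, 634.6]
No RTs fall outside the cutoffs; all 14 retained. Mean = 6519/14 = 465.643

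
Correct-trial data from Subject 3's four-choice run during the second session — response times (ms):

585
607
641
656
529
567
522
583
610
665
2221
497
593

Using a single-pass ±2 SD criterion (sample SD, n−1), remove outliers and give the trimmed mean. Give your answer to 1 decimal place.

n = 13, ΣRT = 9276, M = 713.538
Σ(x−M)² = 2492635.23; s = √(2492635.23/12) = 455.763
Cutoffs: 713.538 ± 2·455.763 → [-198.0, 1625.1]
Outside: 2221 → excluded.
Retained (n=12): Σ = 7055, mean = 7055/12 = 587.917

587.9 ms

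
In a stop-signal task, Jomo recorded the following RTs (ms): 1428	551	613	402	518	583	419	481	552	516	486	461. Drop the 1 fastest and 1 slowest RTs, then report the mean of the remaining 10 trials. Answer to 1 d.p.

518.0 ms

Sorted: 402, 419, 461, 481, 486, 516, 518, 551, 552, 583, 613, 1428
Drop lowest 1 (402) and highest 1 (1428)
Remaining (n=10): Σ = 5180, mean = 5180/10 = 518.000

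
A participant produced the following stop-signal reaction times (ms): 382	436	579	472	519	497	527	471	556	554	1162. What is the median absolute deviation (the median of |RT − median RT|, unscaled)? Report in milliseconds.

Sorted: 382, 436, 471, 472, 497, 519, 527, 554, 556, 579, 1162 → median = 519
|x − 519|: 137, 83, 60, 47, 0, 22, 8, 48, 37, 35, 643
Sorted deviations: 0, 8, 22, 35, 37, 47, 48, 60, 83, 137, 643 → MAD = 47

47 ms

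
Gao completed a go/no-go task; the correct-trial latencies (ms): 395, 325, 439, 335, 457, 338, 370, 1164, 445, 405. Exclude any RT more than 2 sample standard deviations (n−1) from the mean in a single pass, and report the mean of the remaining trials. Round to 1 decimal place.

389.9 ms

n = 10, ΣRT = 4673, M = 467.300
Σ(x−M)² = 559842.10; s = √(559842.10/9) = 249.409
Cutoffs: 467.300 ± 2·249.409 → [-31.5, 966.1]
Outside: 1164 → excluded.
Retained (n=9): Σ = 3509, mean = 3509/9 = 389.889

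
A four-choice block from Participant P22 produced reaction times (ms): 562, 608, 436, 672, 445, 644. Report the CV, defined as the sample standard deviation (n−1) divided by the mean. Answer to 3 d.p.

n = 6, Σ = 3367, M = 561.1667
Σ(x−M)² = 50500.833; s = √(50500.833/5) = 100.4996
CV = 100.4996 / 561.1667 = 0.17909

0.179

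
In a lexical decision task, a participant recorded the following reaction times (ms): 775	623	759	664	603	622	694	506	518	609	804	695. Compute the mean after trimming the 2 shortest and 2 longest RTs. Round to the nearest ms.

659 ms

Sorted: 506, 518, 603, 609, 622, 623, 664, 694, 695, 759, 775, 804
Drop lowest 2 (506, 518) and highest 2 (775, 804)
Remaining (n=8): Σ = 5269, mean = 5269/8 = 658.625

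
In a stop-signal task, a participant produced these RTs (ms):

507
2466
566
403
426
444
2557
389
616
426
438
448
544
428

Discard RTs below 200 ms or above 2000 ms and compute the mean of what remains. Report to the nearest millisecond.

Excluded: 2466, 2557
Retained (n=12): Σ = 5635
Mean = 5635/12 = 469.5833

470 ms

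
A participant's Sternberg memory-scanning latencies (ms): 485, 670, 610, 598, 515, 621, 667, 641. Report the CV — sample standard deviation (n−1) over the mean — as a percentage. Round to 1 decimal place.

11.3%

n = 8, Σ = 4807, M = 600.8750
Σ(x−M)² = 32058.875; s = √(32058.875/7) = 67.6745
CV = 67.6745 / 600.8750 = 0.11263 = 11.263%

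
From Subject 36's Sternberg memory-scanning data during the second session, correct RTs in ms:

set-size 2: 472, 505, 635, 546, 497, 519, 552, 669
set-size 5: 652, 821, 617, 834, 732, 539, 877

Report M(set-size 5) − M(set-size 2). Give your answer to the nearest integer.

M(set-size 2) = 4395/8 = 549.375
M(set-size 5) = 5072/7 = 724.571
Difference = 724.571 − 549.375 = 175.196 ms

175 ms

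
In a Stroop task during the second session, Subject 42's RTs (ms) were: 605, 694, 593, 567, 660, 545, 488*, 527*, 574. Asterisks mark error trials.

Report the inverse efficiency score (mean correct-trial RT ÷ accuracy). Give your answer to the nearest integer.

778 ms

Correct trials (n=7): 605, 694, 593, 567, 660, 545, 574
Mean correct RT = 4238/7 = 605.4286 ms
Proportion correct = 7/9
IES = 605.4286 / (7/9) = 778.408 ms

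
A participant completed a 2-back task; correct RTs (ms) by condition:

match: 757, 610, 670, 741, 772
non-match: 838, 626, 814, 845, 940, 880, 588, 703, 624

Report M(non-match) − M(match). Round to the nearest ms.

52 ms

M(match) = 3550/5 = 710.000
M(non-match) = 6858/9 = 762.000
Difference = 762.000 − 710.000 = 52.000 ms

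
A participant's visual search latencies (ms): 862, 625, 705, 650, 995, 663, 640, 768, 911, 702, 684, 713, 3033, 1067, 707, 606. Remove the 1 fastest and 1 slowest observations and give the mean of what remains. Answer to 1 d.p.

Sorted: 606, 625, 640, 650, 663, 684, 702, 705, 707, 713, 768, 862, 911, 995, 1067, 3033
Drop lowest 1 (606) and highest 1 (3033)
Remaining (n=14): Σ = 10692, mean = 10692/14 = 763.714

763.7 ms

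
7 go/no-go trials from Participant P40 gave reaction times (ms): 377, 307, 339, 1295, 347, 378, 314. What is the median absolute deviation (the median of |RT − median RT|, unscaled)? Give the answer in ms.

31 ms

Sorted: 307, 314, 339, 347, 377, 378, 1295 → median = 347
|x − 347|: 30, 40, 8, 948, 0, 31, 33
Sorted deviations: 0, 8, 30, 31, 33, 40, 948 → MAD = 31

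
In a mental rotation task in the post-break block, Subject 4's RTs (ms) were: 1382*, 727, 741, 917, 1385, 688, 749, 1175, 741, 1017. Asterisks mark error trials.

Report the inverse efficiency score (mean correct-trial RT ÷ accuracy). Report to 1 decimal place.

1004.9 ms

Correct trials (n=9): 727, 741, 917, 1385, 688, 749, 1175, 741, 1017
Mean correct RT = 8140/9 = 904.4444 ms
Proportion correct = 9/10
IES = 904.4444 / (9/10) = 1004.938 ms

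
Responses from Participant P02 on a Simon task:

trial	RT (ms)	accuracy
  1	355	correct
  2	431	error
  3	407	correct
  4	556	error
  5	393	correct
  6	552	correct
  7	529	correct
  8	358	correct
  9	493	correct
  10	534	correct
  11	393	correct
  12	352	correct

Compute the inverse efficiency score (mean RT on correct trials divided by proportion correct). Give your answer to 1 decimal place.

523.9 ms

Correct trials (n=10): 355, 407, 393, 552, 529, 358, 493, 534, 393, 352
Mean correct RT = 4366/10 = 436.6000 ms
Proportion correct = 10/12
IES = 436.6000 / (10/12) = 523.920 ms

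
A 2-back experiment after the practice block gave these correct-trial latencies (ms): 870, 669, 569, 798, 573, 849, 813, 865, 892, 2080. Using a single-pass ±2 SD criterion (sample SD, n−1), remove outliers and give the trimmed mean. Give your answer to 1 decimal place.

n = 10, ΣRT = 8978, M = 897.800
Σ(x−M)² = 1684965.60; s = √(1684965.60/9) = 432.687
Cutoffs: 897.800 ± 2·432.687 → [32.4, 1763.2]
Outside: 2080 → excluded.
Retained (n=9): Σ = 6898, mean = 6898/9 = 766.444

766.4 ms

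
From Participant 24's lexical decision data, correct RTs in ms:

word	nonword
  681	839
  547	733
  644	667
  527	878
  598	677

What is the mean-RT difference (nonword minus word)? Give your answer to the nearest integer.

159 ms

M(word) = 2997/5 = 599.400
M(nonword) = 3794/5 = 758.800
Difference = 758.800 − 599.400 = 159.400 ms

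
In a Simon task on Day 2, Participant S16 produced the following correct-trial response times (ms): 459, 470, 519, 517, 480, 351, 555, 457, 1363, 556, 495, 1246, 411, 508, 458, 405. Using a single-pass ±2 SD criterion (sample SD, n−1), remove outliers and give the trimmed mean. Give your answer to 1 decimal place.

n = 16, ΣRT = 9250, M = 578.125
Σ(x−M)² = 1256269.75; s = √(1256269.75/15) = 289.398
Cutoffs: 578.125 ± 2·289.398 → [-0.7, 1156.9]
Outside: 1246, 1363 → excluded.
Retained (n=14): Σ = 6641, mean = 6641/14 = 474.357

474.4 ms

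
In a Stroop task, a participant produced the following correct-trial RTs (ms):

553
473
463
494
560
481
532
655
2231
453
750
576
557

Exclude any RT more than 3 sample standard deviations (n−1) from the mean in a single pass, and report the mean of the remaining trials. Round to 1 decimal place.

n = 13, ΣRT = 8778, M = 675.231
Σ(x−M)² = 2704872.31; s = √(2704872.31/12) = 474.769
Cutoffs: 675.231 ± 3·474.769 → [-749.1, 2099.5]
Outside: 2231 → excluded.
Retained (n=12): Σ = 6547, mean = 6547/12 = 545.583

545.6 ms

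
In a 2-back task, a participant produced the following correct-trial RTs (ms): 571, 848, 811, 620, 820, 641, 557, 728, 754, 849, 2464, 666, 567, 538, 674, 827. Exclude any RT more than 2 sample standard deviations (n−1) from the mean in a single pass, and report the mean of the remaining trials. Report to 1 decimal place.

n = 16, ΣRT = 12935, M = 808.438
Σ(x−M)² = 3106947.94; s = √(3106947.94/15) = 455.115
Cutoffs: 808.438 ± 2·455.115 → [-101.8, 1718.7]
Outside: 2464 → excluded.
Retained (n=15): Σ = 10471, mean = 10471/15 = 698.067

698.1 ms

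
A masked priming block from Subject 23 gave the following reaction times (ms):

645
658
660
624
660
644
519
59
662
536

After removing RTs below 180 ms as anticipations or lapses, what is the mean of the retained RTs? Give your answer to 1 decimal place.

Excluded: 59
Retained (n=9): Σ = 5608
Mean = 5608/9 = 623.1111

623.1 ms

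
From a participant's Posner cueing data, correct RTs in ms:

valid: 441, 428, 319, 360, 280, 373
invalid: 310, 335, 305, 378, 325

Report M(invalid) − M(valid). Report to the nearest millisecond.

M(valid) = 2201/6 = 366.833
M(invalid) = 1653/5 = 330.600
Difference = 330.600 − 366.833 = -36.233 ms

-36 ms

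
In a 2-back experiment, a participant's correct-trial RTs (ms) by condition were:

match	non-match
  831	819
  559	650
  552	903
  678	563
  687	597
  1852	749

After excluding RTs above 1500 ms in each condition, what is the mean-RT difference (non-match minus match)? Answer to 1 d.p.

match: exclude 1852
M(match) = 3307/5 = 661.400
M(non-match) = 4281/6 = 713.500
Difference = 713.500 − 661.400 = 52.100 ms

52.1 ms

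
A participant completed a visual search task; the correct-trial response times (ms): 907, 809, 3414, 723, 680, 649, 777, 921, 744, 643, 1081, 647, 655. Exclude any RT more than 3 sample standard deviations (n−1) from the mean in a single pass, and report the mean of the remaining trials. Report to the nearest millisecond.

n = 13, ΣRT = 12650, M = 973.077
Σ(x−M)² = 6664582.92; s = √(6664582.92/12) = 745.239
Cutoffs: 973.077 ± 3·745.239 → [-1262.6, 3208.8]
Outside: 3414 → excluded.
Retained (n=12): Σ = 9236, mean = 9236/12 = 769.667

770 ms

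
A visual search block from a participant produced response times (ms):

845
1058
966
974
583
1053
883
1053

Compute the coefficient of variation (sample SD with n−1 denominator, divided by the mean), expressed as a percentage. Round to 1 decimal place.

17.3%

n = 8, Σ = 7415, M = 926.8750
Σ(x−M)² = 179638.875; s = √(179638.875/7) = 160.1958
CV = 160.1958 / 926.8750 = 0.17283 = 17.283%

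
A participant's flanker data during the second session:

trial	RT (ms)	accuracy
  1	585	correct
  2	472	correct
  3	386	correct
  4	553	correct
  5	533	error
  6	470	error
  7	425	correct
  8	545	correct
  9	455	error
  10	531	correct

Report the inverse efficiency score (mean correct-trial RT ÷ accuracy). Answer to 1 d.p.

Correct trials (n=7): 585, 472, 386, 553, 425, 545, 531
Mean correct RT = 3497/7 = 499.5714 ms
Proportion correct = 7/10
IES = 499.5714 / (7/10) = 713.673 ms

713.7 ms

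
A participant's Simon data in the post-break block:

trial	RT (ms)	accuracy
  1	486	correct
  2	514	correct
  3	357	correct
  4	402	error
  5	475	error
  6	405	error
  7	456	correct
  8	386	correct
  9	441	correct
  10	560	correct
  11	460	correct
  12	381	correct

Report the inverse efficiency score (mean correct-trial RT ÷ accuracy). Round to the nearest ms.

Correct trials (n=9): 486, 514, 357, 456, 386, 441, 560, 460, 381
Mean correct RT = 4041/9 = 449.0000 ms
Proportion correct = 9/12
IES = 449.0000 / (9/12) = 598.667 ms

599 ms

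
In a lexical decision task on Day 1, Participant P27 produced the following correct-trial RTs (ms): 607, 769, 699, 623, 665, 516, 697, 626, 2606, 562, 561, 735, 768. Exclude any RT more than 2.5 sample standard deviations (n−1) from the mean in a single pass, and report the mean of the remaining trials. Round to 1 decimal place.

652.3 ms

n = 13, ΣRT = 10434, M = 802.615
Σ(x−M)² = 3600067.08; s = √(3600067.08/12) = 547.728
Cutoffs: 802.615 ± 2.5·547.728 → [-566.7, 2171.9]
Outside: 2606 → excluded.
Retained (n=12): Σ = 7828, mean = 7828/12 = 652.333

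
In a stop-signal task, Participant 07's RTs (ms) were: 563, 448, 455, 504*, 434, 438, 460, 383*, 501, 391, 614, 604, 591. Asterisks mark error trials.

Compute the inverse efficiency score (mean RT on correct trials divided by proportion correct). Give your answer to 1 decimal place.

Correct trials (n=11): 563, 448, 455, 434, 438, 460, 501, 391, 614, 604, 591
Mean correct RT = 5499/11 = 499.9091 ms
Proportion correct = 11/13
IES = 499.9091 / (11/13) = 590.802 ms

590.8 ms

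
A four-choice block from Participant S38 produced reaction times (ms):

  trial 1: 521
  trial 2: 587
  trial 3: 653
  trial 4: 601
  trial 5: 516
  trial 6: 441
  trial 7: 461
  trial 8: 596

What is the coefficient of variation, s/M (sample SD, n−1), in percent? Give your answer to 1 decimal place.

13.5%

n = 8, Σ = 4376, M = 547.0000
Σ(x−M)² = 38422.000; s = √(38422.000/7) = 74.0868
CV = 74.0868 / 547.0000 = 0.13544 = 13.544%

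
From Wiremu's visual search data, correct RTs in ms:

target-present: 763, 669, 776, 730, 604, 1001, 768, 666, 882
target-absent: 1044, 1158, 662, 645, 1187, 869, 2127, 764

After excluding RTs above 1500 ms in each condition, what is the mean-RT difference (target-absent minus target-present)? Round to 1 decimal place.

target-absent: exclude 2127
M(target-present) = 6859/9 = 762.111
M(target-absent) = 6329/7 = 904.143
Difference = 904.143 − 762.111 = 142.032 ms

142.0 ms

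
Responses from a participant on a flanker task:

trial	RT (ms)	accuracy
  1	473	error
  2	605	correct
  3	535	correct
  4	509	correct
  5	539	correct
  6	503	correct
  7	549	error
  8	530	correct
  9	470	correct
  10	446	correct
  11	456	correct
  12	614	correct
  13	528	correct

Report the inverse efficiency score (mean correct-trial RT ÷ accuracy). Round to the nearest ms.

Correct trials (n=11): 605, 535, 509, 539, 503, 530, 470, 446, 456, 614, 528
Mean correct RT = 5735/11 = 521.3636 ms
Proportion correct = 11/13
IES = 521.3636 / (11/13) = 616.157 ms

616 ms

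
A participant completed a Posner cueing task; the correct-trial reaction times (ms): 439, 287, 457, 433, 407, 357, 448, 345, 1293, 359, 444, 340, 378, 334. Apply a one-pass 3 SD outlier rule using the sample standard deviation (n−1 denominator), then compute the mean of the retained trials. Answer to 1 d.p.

386.8 ms

n = 14, ΣRT = 6321, M = 451.500
Σ(x−M)² = 798229.50; s = √(798229.50/13) = 247.795
Cutoffs: 451.500 ± 3·247.795 → [-291.9, 1194.9]
Outside: 1293 → excluded.
Retained (n=13): Σ = 5028, mean = 5028/13 = 386.769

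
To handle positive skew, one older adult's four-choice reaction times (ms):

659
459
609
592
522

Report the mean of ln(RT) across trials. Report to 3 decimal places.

ln(RT): 6.4907, 6.1291, 6.4118, 6.3835, 6.2577
Σ ln(RT) = 31.6728
Mean = 31.6728/5 = 6.33455

6.335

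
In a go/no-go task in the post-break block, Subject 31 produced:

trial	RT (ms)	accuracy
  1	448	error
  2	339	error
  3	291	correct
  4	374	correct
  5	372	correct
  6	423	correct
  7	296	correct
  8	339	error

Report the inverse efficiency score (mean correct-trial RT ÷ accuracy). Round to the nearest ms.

562 ms

Correct trials (n=5): 291, 374, 372, 423, 296
Mean correct RT = 1756/5 = 351.2000 ms
Proportion correct = 5/8
IES = 351.2000 / (5/8) = 561.920 ms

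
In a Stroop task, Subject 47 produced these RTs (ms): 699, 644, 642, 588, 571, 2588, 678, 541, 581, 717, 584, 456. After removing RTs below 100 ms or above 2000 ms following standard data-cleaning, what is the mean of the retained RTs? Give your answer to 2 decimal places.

609.18 ms

Excluded: 2588
Retained (n=11): Σ = 6701
Mean = 6701/11 = 609.1818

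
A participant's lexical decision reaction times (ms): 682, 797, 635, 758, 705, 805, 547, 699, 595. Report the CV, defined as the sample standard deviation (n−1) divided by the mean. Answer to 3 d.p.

n = 9, Σ = 6223, M = 691.4444
Σ(x−M)² = 62148.222; s = √(62148.222/8) = 88.1393
CV = 88.1393 / 691.4444 = 0.12747

0.127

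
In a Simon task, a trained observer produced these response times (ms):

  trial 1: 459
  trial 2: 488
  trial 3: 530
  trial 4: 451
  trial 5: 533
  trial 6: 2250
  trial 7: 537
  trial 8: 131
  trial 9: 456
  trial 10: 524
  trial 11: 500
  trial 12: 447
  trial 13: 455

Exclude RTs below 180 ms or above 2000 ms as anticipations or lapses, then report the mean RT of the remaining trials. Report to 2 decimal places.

Excluded: 131, 2250
Retained (n=11): Σ = 5380
Mean = 5380/11 = 489.0909

489.09 ms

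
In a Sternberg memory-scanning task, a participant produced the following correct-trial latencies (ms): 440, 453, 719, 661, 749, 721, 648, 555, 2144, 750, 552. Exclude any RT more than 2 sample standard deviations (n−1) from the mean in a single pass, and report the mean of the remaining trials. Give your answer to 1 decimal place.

n = 11, ΣRT = 8392, M = 762.909
Σ(x−M)² = 2223068.91; s = √(2223068.91/10) = 471.494
Cutoffs: 762.909 ± 2·471.494 → [-180.1, 1705.9]
Outside: 2144 → excluded.
Retained (n=10): Σ = 6248, mean = 6248/10 = 624.800

624.8 ms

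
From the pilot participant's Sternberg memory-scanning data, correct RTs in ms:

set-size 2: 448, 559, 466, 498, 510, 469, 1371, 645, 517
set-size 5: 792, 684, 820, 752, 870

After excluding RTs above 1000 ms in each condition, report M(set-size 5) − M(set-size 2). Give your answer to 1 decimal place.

269.6 ms

set-size 2: exclude 1371
M(set-size 2) = 4112/8 = 514.000
M(set-size 5) = 3918/5 = 783.600
Difference = 783.600 − 514.000 = 269.600 ms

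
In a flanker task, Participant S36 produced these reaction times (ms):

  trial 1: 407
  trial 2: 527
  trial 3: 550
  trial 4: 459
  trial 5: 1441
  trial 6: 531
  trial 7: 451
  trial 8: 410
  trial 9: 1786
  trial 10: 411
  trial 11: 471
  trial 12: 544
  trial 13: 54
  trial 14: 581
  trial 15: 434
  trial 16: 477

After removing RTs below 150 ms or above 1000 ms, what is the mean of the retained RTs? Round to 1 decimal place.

481.0 ms

Excluded: 54, 1441, 1786
Retained (n=13): Σ = 6253
Mean = 6253/13 = 481.0000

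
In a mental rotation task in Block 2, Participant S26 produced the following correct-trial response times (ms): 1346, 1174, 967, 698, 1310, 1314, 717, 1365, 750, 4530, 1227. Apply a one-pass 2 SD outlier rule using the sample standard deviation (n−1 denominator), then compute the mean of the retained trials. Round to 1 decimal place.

1086.8 ms

n = 11, ΣRT = 15398, M = 1399.818
Σ(x−M)² = 11466823.64; s = √(11466823.64/10) = 1070.833
Cutoffs: 1399.818 ± 2·1070.833 → [-741.8, 3541.5]
Outside: 4530 → excluded.
Retained (n=10): Σ = 10868, mean = 10868/10 = 1086.800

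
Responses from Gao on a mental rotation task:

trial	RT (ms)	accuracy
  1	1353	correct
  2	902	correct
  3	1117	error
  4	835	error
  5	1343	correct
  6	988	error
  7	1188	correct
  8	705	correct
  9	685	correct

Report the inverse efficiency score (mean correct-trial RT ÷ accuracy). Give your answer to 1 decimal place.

1544.0 ms

Correct trials (n=6): 1353, 902, 1343, 1188, 705, 685
Mean correct RT = 6176/6 = 1029.3333 ms
Proportion correct = 6/9
IES = 1029.3333 / (6/9) = 1544.000 ms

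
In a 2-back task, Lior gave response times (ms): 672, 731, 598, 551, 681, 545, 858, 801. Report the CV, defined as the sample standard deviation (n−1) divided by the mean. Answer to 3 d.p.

n = 8, Σ = 5437, M = 679.6250
Σ(x−M)² = 90579.875; s = √(90579.875/7) = 113.7540
CV = 113.7540 / 679.6250 = 0.16738

0.167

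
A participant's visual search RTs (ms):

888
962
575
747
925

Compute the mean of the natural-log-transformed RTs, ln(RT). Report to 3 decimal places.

6.692

ln(RT): 6.7890, 6.8690, 6.3544, 6.6161, 6.8298
Σ ln(RT) = 33.4582
Mean = 33.4582/5 = 6.69164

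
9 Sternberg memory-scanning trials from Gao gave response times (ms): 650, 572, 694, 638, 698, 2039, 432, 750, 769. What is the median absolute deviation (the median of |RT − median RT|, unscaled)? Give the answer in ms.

56 ms

Sorted: 432, 572, 638, 650, 694, 698, 750, 769, 2039 → median = 694
|x − 694|: 44, 122, 0, 56, 4, 1345, 262, 56, 75
Sorted deviations: 0, 4, 44, 56, 56, 75, 122, 262, 1345 → MAD = 56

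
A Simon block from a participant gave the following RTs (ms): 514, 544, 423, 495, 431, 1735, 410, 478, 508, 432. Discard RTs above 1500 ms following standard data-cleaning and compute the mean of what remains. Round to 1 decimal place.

Excluded: 1735
Retained (n=9): Σ = 4235
Mean = 4235/9 = 470.5556

470.6 ms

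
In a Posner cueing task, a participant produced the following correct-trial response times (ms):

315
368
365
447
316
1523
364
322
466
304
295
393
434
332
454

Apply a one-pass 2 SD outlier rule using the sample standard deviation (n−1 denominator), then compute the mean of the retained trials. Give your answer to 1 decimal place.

369.6 ms

n = 15, ΣRT = 6698, M = 446.533
Σ(x−M)² = 1288109.73; s = √(1288109.73/14) = 303.328
Cutoffs: 446.533 ± 2·303.328 → [-160.1, 1053.2]
Outside: 1523 → excluded.
Retained (n=14): Σ = 5175, mean = 5175/14 = 369.643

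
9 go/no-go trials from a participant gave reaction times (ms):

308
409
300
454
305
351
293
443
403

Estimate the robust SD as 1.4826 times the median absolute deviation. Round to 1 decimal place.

Sorted: 293, 300, 305, 308, 351, 403, 409, 443, 454 → median = 351
|x − 351| sorted: 0, 43, 46, 51, 52, 58, 58, 92, 103 → MAD = 52
Robust SD ≈ 1.4826 × 52 = 77.095

77.1 ms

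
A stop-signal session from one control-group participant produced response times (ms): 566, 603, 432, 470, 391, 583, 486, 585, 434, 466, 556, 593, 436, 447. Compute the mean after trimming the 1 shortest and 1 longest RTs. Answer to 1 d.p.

504.5 ms

Sorted: 391, 432, 434, 436, 447, 466, 470, 486, 556, 566, 583, 585, 593, 603
Drop lowest 1 (391) and highest 1 (603)
Remaining (n=12): Σ = 6054, mean = 6054/12 = 504.500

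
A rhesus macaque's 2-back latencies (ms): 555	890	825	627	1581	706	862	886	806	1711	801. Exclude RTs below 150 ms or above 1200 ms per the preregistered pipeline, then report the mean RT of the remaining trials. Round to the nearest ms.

Excluded: 1581, 1711
Retained (n=9): Σ = 6958
Mean = 6958/9 = 773.1111

773 ms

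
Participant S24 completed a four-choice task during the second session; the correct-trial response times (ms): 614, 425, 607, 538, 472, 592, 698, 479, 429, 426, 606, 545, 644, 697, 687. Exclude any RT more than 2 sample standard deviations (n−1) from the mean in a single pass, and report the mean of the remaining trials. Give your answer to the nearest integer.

564 ms

n = 15, ΣRT = 8459, M = 563.933
Σ(x−M)² = 137386.93; s = √(137386.93/14) = 99.062
Cutoffs: 563.933 ± 2·99.062 → [365.8, 762.1]
No RTs fall outside the cutoffs; all 15 retained. Mean = 8459/15 = 563.933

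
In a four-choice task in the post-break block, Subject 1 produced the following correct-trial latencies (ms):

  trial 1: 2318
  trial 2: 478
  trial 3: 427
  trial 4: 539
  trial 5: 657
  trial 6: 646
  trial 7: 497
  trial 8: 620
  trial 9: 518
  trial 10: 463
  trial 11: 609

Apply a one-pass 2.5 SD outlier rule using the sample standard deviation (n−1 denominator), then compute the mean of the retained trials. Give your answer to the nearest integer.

n = 11, ΣRT = 7772, M = 706.545
Σ(x−M)² = 2917134.73; s = √(2917134.73/10) = 540.105
Cutoffs: 706.545 ± 2.5·540.105 → [-643.7, 2056.8]
Outside: 2318 → excluded.
Retained (n=10): Σ = 5454, mean = 5454/10 = 545.400

545 ms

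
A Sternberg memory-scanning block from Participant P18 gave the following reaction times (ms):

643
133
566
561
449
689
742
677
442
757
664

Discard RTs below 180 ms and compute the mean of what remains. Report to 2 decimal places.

Excluded: 133
Retained (n=10): Σ = 6190
Mean = 6190/10 = 619.0000

619.00 ms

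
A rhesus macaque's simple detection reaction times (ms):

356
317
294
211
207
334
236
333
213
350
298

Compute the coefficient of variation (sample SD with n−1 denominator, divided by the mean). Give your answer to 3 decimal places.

n = 11, Σ = 3149, M = 286.2727
Σ(x−M)² = 34372.182; s = √(34372.182/10) = 58.6278
CV = 58.6278 / 286.2727 = 0.20480

0.205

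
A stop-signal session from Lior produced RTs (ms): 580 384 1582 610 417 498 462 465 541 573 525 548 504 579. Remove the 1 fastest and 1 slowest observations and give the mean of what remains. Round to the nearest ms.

525 ms

Sorted: 384, 417, 462, 465, 498, 504, 525, 541, 548, 573, 579, 580, 610, 1582
Drop lowest 1 (384) and highest 1 (1582)
Remaining (n=12): Σ = 6302, mean = 6302/12 = 525.167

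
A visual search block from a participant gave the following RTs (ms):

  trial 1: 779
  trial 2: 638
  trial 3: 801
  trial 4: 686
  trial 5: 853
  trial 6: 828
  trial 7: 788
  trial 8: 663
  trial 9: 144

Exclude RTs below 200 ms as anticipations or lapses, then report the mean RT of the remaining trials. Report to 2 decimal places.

Excluded: 144
Retained (n=8): Σ = 6036
Mean = 6036/8 = 754.5000

754.50 ms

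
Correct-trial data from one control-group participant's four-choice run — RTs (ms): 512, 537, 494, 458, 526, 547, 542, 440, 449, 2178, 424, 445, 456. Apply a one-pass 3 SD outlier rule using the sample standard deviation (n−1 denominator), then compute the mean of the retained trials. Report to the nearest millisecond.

n = 13, ΣRT = 8008, M = 616.000
Σ(x−M)² = 2665656.00; s = √(2665656.00/12) = 471.315
Cutoffs: 616.000 ± 3·471.315 → [-797.9, 2029.9]
Outside: 2178 → excluded.
Retained (n=12): Σ = 5830, mean = 5830/12 = 485.833

486 ms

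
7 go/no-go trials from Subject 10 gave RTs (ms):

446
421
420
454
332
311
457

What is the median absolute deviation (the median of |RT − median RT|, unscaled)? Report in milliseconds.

33 ms

Sorted: 311, 332, 420, 421, 446, 454, 457 → median = 421
|x − 421|: 25, 0, 1, 33, 89, 110, 36
Sorted deviations: 0, 1, 25, 33, 36, 89, 110 → MAD = 33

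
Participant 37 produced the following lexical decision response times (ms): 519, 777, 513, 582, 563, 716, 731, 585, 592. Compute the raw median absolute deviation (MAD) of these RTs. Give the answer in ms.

66 ms

Sorted: 513, 519, 563, 582, 585, 592, 716, 731, 777 → median = 585
|x − 585|: 66, 192, 72, 3, 22, 131, 146, 0, 7
Sorted deviations: 0, 3, 7, 22, 66, 72, 131, 146, 192 → MAD = 66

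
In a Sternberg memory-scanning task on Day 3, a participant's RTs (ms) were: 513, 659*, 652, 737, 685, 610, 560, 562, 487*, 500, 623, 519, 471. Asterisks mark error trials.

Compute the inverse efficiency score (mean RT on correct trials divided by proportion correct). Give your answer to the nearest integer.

Correct trials (n=11): 513, 652, 737, 685, 610, 560, 562, 500, 623, 519, 471
Mean correct RT = 6432/11 = 584.7273 ms
Proportion correct = 11/13
IES = 584.7273 / (11/13) = 691.041 ms

691 ms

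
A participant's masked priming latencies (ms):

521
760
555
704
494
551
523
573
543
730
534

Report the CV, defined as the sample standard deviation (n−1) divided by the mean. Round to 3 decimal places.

0.159

n = 11, Σ = 6488, M = 589.8182
Σ(x−M)² = 88341.636; s = √(88341.636/10) = 93.9902
CV = 93.9902 / 589.8182 = 0.15935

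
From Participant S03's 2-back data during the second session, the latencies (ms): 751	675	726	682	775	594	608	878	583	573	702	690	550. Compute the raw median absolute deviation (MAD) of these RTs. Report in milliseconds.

74 ms

Sorted: 550, 573, 583, 594, 608, 675, 682, 690, 702, 726, 751, 775, 878 → median = 682
|x − 682|: 69, 7, 44, 0, 93, 88, 74, 196, 99, 109, 20, 8, 132
Sorted deviations: 0, 7, 8, 20, 44, 69, 74, 88, 93, 99, 109, 132, 196 → MAD = 74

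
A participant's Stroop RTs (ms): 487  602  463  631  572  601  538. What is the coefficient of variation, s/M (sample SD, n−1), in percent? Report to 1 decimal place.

11.3%

n = 7, Σ = 3894, M = 556.2857
Σ(x−M)² = 23755.429; s = √(23755.429/6) = 62.9225
CV = 62.9225 / 556.2857 = 0.11311 = 11.311%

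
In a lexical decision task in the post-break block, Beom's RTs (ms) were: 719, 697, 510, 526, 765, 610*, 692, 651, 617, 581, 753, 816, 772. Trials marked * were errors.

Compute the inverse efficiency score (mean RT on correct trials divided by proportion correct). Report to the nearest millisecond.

Correct trials (n=12): 719, 697, 510, 526, 765, 692, 651, 617, 581, 753, 816, 772
Mean correct RT = 8099/12 = 674.9167 ms
Proportion correct = 12/13
IES = 674.9167 / (12/13) = 731.160 ms

731 ms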